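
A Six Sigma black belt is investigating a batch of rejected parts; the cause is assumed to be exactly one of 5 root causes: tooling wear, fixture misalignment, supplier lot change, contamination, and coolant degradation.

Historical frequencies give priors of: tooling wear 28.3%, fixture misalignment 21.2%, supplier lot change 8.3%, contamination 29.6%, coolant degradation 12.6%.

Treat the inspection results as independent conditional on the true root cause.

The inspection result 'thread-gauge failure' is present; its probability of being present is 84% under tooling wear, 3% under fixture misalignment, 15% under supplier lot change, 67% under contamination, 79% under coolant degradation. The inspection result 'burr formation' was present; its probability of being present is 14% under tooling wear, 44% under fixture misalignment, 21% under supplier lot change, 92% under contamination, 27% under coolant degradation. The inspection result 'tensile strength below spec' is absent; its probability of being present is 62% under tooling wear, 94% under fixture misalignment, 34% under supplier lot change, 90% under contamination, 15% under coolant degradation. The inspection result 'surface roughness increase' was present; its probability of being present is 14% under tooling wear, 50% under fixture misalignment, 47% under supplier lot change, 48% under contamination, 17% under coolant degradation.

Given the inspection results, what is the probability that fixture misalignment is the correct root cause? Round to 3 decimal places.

By Bayes' rule with conditional independence, the unnormalized weight for each hypothesis is prior × ∏ likelihoods (using 1 − P(present | H) for each absent inspection result):
  tooling wear: 0.283 × 0.84 × 0.14 × (1 − 0.62) × 0.14 = 0.0017705
  fixture misalignment: 0.212 × 0.03 × 0.44 × (1 − 0.94) × 0.50 = 8.3952e-05
  supplier lot change: 0.083 × 0.15 × 0.21 × (1 − 0.34) × 0.47 = 0.00081102
  contamination: 0.296 × 0.67 × 0.92 × (1 − 0.90) × 0.48 = 0.0087578
  coolant degradation: 0.126 × 0.79 × 0.27 × (1 − 0.15) × 0.17 = 0.0038836
Marginal likelihood of the evidence = 0.015307.
P(fixture misalignment | evidence) = 8.3952e-05 / 0.015307 ≈ 0.005.

0.005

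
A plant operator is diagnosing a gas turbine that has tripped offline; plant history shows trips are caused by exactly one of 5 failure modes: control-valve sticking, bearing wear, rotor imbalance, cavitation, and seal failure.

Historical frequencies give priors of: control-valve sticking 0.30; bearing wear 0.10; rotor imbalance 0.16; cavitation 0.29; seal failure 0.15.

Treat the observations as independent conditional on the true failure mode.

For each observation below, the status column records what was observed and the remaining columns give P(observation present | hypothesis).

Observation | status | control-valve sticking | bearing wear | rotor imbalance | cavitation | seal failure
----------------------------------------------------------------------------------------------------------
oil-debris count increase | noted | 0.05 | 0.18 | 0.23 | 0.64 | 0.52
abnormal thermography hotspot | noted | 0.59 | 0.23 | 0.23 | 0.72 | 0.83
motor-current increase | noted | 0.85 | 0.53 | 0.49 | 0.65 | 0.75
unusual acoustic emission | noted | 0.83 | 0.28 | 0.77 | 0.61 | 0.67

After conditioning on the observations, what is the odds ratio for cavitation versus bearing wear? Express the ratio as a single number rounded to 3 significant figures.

Unnormalized posterior weight (prior times the observation likelihoods) for each of the two hypotheses:
  cavitation: 0.29 × 0.64 × 0.72 × 0.65 × 0.61 = 0.052985
  bearing wear: 0.10 × 0.18 × 0.23 × 0.53 × 0.28 = 0.00061438
Odds(cavitation : bearing wear) = 0.052985 / 0.00061438 ≈ 86.2.

86.2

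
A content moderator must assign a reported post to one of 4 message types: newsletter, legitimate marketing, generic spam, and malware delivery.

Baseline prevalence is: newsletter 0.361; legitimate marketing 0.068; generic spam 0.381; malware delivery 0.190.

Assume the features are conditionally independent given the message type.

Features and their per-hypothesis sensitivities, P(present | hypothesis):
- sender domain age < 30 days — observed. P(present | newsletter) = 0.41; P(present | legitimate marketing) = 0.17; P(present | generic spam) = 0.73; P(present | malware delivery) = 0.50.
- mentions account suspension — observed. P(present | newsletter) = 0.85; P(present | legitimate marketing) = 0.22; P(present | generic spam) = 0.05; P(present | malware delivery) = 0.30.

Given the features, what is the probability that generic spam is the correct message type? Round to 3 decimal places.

Multiply each prior by the joint likelihood of the feature pattern:
  newsletter: 0.361 × 0.41 × 0.85 = 0.12581
  legitimate marketing: 0.068 × 0.17 × 0.22 = 0.0025432
  generic spam: 0.381 × 0.73 × 0.05 = 0.013907
  malware delivery: 0.190 × 0.50 × 0.30 = 0.0285
The unnormalized weights sum to 0.17076.
P(generic spam | evidence) = 0.013907 / 0.17076 ≈ 0.081.

0.081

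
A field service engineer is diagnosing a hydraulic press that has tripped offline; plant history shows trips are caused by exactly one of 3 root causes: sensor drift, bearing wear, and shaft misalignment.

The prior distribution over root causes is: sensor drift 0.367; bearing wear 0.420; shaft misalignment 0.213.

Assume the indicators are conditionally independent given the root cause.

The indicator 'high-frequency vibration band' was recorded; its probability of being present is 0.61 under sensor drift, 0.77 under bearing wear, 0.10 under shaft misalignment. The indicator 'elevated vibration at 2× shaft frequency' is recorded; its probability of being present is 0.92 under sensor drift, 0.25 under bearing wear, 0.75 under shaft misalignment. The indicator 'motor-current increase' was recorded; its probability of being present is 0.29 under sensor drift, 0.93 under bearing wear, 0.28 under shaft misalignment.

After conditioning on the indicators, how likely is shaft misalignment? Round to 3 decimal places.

By Bayes' rule with conditional independence, the unnormalized weight for each hypothesis is prior × ∏ likelihoods:
  sensor drift: 0.367 × 0.61 × 0.92 × 0.29 = 0.059729
  bearing wear: 0.420 × 0.77 × 0.25 × 0.93 = 0.075191
  shaft misalignment: 0.213 × 0.10 × 0.75 × 0.28 = 0.004473
Marginal likelihood of the evidence = 0.13939.
P(shaft misalignment | evidence) = 0.004473 / 0.13939 ≈ 0.032.

0.032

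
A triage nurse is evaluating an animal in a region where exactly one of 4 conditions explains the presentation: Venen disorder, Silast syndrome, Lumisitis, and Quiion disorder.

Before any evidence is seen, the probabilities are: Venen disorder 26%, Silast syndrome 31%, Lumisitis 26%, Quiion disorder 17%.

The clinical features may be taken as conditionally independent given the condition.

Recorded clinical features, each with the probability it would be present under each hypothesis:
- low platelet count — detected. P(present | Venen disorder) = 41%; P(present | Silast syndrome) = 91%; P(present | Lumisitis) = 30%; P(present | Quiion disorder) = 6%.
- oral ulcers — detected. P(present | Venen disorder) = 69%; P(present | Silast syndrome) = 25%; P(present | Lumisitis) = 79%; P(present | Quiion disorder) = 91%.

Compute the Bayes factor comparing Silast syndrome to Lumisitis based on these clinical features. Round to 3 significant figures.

0.960

Joint likelihood of the clinical feature pattern under each hypothesis:
  Silast syndrome: 0.91 × 0.25 = 0.2275
  Lumisitis: 0.30 × 0.79 = 0.237
Bayes factor = 0.2275 / 0.237 ≈ 0.960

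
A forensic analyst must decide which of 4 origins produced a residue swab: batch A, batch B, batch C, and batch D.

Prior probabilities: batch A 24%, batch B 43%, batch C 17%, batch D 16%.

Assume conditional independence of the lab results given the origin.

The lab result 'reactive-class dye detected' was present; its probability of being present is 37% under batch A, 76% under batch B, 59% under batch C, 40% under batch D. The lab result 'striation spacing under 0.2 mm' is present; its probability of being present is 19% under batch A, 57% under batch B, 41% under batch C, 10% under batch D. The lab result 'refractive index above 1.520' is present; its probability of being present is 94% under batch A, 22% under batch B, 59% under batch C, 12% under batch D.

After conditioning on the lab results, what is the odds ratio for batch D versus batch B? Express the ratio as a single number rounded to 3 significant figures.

0.0187

Posterior odds equal prior odds times the likelihood ratio; only the two competing hypotheses matter.
  batch D: 0.16 × 0.40 × 0.10 × 0.12 = 0.000768
  batch B: 0.43 × 0.76 × 0.57 × 0.22 = 0.040981
Odds(batch D : batch B) = 0.000768 / 0.040981 ≈ 0.0187.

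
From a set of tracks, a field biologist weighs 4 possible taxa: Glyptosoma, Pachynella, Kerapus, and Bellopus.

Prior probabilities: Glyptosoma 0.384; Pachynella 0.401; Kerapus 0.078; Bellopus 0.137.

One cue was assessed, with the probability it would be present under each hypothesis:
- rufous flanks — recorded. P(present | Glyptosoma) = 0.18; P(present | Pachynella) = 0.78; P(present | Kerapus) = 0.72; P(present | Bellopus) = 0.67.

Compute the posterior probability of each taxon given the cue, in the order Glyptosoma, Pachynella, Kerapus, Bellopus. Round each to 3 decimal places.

By Bayes' rule, the unnormalized weight for each hypothesis is prior × likelihood:
  Glyptosoma: 0.384 × 0.18 = 0.06912
  Pachynella: 0.401 × 0.78 = 0.31278
  Kerapus: 0.078 × 0.72 = 0.05616
  Bellopus: 0.137 × 0.67 = 0.09179
Normalizing constant Z = 0.06912 + 0.31278 + 0.05616 + 0.09179 = 0.52985.
P(Glyptosoma | evidence) = 0.06912 / 0.52985 ≈ 0.130
P(Pachynella | evidence) = 0.31278 / 0.52985 ≈ 0.590
P(Kerapus | evidence) = 0.05616 / 0.52985 ≈ 0.106
P(Bellopus | evidence) = 0.09179 / 0.52985 ≈ 0.173

0.130, 0.590, 0.106, 0.173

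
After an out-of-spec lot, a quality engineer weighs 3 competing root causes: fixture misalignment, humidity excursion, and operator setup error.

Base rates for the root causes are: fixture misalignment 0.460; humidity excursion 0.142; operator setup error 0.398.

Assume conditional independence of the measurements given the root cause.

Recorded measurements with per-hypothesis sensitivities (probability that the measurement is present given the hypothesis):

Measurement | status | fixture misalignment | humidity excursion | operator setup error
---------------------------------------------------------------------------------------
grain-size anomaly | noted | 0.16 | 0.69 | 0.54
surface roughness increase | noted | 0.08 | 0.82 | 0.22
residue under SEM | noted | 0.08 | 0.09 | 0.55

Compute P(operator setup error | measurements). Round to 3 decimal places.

0.772

For each hypothesis, the unnormalized posterior weight is prior × product of the measurement likelihoods:
  fixture misalignment: 0.460 × 0.16 × 0.08 × 0.08 = 0.00047104
  humidity excursion: 0.142 × 0.69 × 0.82 × 0.09 = 0.0072309
  operator setup error: 0.398 × 0.54 × 0.22 × 0.55 = 0.026005
Marginal likelihood of the evidence = 0.033707.
P(operator setup error | evidence) = 0.026005 / 0.033707 ≈ 0.772.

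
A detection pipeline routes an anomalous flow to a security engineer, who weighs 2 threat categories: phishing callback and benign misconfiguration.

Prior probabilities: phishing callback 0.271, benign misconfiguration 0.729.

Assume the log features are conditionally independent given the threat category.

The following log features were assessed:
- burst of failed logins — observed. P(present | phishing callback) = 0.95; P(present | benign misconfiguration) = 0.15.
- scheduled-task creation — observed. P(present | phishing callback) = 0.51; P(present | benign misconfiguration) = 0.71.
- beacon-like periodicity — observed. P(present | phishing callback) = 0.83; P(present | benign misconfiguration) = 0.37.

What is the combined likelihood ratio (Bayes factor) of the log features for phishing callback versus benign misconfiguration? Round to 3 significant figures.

10.2

The Bayes factor is the ratio of the joint likelihoods of the log feature pattern under the two hypotheses.
  phishing callback: 0.95 × 0.51 × 0.83 = 0.40213
  benign misconfiguration: 0.15 × 0.71 × 0.37 = 0.039405
Bayes factor = 0.40213 / 0.039405 ≈ 10.2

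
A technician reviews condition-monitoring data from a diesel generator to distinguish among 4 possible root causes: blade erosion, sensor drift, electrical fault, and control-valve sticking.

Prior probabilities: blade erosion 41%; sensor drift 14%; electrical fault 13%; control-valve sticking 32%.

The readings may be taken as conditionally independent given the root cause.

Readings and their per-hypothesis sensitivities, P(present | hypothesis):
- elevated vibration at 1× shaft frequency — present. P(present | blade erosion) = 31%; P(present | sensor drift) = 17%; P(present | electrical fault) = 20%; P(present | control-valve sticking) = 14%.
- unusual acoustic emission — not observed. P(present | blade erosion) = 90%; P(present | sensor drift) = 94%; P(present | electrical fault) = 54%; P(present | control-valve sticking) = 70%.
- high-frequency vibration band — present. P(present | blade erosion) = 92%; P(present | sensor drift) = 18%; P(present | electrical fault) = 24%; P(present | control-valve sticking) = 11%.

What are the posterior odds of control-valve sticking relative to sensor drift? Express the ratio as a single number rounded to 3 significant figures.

5.75

The normalizing constant cancels in an odds ratio, so compute prior × likelihood for the two hypotheses only (using 1 − P(present | H) for each absent reading):
  control-valve sticking: 0.32 × 0.14 × (1 − 0.70) × 0.11 = 0.0014784
  sensor drift: 0.14 × 0.17 × (1 − 0.94) × 0.18 = 0.00025704
Posterior odds = 0.0014784 / 0.00025704 ≈ 5.75.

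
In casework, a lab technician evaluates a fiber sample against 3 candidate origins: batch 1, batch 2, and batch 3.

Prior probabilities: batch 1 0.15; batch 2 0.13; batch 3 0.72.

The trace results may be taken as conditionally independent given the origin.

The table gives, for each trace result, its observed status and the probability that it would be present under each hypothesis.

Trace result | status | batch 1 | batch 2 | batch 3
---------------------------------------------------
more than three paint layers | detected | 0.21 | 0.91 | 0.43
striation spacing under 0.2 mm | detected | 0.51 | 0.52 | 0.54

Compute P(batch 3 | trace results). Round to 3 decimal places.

By Bayes' rule with conditional independence, the unnormalized weight for each hypothesis is prior × ∏ likelihoods:
  batch 1: 0.15 × 0.21 × 0.51 = 0.016065
  batch 2: 0.13 × 0.91 × 0.52 = 0.061516
  batch 3: 0.72 × 0.43 × 0.54 = 0.16718
Marginal likelihood of the evidence = 0.24477.
P(batch 3 | evidence) = 0.16718 / 0.24477 ≈ 0.683.

0.683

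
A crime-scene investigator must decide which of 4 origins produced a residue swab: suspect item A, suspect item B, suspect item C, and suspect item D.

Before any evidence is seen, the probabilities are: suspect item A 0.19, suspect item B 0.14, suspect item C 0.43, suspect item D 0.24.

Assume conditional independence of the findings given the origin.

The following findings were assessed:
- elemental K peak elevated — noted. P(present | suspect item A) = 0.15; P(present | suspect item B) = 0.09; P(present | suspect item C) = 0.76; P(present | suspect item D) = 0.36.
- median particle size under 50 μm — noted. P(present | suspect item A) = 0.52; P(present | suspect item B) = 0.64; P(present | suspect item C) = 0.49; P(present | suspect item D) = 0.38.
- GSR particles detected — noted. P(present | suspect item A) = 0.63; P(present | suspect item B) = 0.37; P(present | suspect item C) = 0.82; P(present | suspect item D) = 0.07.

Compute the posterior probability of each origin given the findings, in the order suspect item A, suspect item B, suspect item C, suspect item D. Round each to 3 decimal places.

By Bayes' rule with conditional independence, the unnormalized weight for each hypothesis is prior × ∏ likelihoods:
  suspect item A: 0.19 × 0.15 × 0.52 × 0.63 = 0.0093366
  suspect item B: 0.14 × 0.09 × 0.64 × 0.37 = 0.0029837
  suspect item C: 0.43 × 0.76 × 0.49 × 0.82 = 0.13131
  suspect item D: 0.24 × 0.36 × 0.38 × 0.07 = 0.0022982
Normalizing constant Z = 0.0093366 + 0.0029837 + 0.13131 + 0.0022982 = 0.14593.
P(suspect item A | evidence) = 0.0093366 / 0.14593 ≈ 0.064
P(suspect item B | evidence) = 0.0029837 / 0.14593 ≈ 0.020
P(suspect item C | evidence) = 0.13131 / 0.14593 ≈ 0.900
P(suspect item D | evidence) = 0.0022982 / 0.14593 ≈ 0.016

0.064, 0.020, 0.900, 0.016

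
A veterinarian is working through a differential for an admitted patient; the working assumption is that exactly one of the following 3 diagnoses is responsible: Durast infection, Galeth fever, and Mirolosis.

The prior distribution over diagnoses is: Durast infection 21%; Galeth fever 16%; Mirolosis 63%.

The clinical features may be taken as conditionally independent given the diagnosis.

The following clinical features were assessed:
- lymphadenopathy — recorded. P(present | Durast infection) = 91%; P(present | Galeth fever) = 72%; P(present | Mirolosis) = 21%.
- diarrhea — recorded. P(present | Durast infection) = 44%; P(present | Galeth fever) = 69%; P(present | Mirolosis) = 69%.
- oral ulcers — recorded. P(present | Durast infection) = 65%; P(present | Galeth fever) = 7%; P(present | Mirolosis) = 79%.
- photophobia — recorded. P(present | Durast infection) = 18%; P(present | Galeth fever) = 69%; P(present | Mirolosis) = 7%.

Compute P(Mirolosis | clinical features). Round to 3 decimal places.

0.270

By Bayes' rule with conditional independence, the unnormalized weight for each hypothesis is prior × ∏ likelihoods:
  Durast infection: 0.21 × 0.91 × 0.44 × 0.65 × 0.18 = 0.0098378
  Galeth fever: 0.16 × 0.72 × 0.69 × 0.07 × 0.69 = 0.0038393
  Mirolosis: 0.63 × 0.21 × 0.69 × 0.79 × 0.07 = 0.0050482
Normalizing constant Z = 0.0098378 + 0.0038393 + 0.0050482 = 0.018725.
P(Mirolosis | evidence) = 0.0050482 / 0.018725 ≈ 0.270.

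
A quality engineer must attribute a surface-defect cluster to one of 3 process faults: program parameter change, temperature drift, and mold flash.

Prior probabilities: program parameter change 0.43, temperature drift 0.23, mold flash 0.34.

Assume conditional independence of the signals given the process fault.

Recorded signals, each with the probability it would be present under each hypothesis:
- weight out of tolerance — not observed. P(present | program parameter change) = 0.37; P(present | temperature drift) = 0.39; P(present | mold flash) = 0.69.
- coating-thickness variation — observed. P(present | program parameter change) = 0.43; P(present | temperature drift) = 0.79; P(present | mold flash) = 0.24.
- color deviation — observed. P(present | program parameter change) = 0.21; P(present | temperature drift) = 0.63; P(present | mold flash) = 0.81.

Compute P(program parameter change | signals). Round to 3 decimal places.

Multiply each prior by the joint likelihood of the signal pattern (using 1 − P(present | H) for each absent signal):
  program parameter change: 0.43 × (1 − 0.37) × 0.43 × 0.21 = 0.024462
  temperature drift: 0.23 × (1 − 0.39) × 0.79 × 0.63 = 0.069827
  mold flash: 0.34 × (1 − 0.69) × 0.24 × 0.81 = 0.02049
Marginal likelihood of the evidence = 0.11478.
P(program parameter change | evidence) = 0.024462 / 0.11478 ≈ 0.213.

0.213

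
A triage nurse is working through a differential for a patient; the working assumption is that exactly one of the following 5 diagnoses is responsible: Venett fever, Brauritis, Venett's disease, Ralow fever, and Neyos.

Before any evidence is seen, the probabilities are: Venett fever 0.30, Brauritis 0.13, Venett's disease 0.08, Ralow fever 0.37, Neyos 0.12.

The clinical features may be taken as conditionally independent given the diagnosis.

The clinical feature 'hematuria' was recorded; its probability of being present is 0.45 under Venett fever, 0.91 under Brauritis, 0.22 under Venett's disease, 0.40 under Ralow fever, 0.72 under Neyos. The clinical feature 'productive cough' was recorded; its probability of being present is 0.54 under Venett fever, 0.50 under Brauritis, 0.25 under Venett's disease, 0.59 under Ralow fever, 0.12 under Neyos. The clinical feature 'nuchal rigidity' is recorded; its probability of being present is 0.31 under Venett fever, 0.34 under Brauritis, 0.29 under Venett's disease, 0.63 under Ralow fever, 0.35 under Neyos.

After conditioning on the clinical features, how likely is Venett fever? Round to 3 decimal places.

Multiply each prior by the joint likelihood of the clinical feature pattern:
  Venett fever: 0.30 × 0.45 × 0.54 × 0.31 = 0.022599
  Brauritis: 0.13 × 0.91 × 0.50 × 0.34 = 0.020111
  Venett's disease: 0.08 × 0.22 × 0.25 × 0.29 = 0.001276
  Ralow fever: 0.37 × 0.40 × 0.59 × 0.63 = 0.055012
  Neyos: 0.12 × 0.72 × 0.12 × 0.35 = 0.0036288
The unnormalized weights sum to 0.10263.
P(Venett fever | evidence) = 0.022599 / 0.10263 ≈ 0.220.

0.220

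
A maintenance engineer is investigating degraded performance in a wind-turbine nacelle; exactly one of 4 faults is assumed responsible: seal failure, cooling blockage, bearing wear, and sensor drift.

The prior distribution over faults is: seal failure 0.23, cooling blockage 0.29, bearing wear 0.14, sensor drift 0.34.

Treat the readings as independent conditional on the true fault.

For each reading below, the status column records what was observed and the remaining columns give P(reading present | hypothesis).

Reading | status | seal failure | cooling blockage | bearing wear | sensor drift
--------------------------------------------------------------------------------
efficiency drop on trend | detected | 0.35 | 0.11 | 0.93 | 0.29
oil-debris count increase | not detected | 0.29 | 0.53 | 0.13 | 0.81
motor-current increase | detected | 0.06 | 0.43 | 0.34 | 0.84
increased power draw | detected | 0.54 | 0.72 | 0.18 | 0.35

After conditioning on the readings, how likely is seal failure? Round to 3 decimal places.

Multiply each prior by the joint likelihood of the reading pattern (using 1 − P(present | H) for each absent reading):
  seal failure: 0.23 × 0.35 × (1 − 0.29) × 0.06 × 0.54 = 0.0018518
  cooling blockage: 0.29 × 0.11 × (1 − 0.53) × 0.43 × 0.72 = 0.0046418
  bearing wear: 0.14 × 0.93 × (1 − 0.13) × 0.34 × 0.18 = 0.0069324
  sensor drift: 0.34 × 0.29 × (1 − 0.81) × 0.84 × 0.35 = 0.0055078
Marginal likelihood of the evidence = 0.018934.
P(seal failure | evidence) = 0.0018518 / 0.018934 ≈ 0.098.

0.098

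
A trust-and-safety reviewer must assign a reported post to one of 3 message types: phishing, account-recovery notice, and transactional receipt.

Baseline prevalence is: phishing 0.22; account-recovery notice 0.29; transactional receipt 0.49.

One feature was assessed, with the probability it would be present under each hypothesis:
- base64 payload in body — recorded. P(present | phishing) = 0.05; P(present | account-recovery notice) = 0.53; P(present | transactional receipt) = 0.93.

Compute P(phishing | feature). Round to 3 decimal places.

0.018

Multiply each prior by the likelihood of the feature:
  phishing: 0.22 × 0.05 = 0.011
  account-recovery notice: 0.29 × 0.53 = 0.1537
  transactional receipt: 0.49 × 0.93 = 0.4557
Marginal likelihood of the evidence = 0.6204.
P(phishing | evidence) = 0.011 / 0.6204 ≈ 0.018.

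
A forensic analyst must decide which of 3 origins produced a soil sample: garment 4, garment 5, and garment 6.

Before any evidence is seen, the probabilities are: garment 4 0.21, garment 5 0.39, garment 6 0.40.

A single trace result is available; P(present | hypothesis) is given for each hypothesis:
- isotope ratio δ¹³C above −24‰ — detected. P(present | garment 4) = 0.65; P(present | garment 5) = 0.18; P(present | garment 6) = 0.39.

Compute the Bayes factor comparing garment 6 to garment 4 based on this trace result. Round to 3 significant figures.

0.600

The Bayes factor is the ratio of the two likelihoods.
  garment 6: 0.39
  garment 4: 0.65
Bayes factor = 0.39 / 0.65 ≈ 0.600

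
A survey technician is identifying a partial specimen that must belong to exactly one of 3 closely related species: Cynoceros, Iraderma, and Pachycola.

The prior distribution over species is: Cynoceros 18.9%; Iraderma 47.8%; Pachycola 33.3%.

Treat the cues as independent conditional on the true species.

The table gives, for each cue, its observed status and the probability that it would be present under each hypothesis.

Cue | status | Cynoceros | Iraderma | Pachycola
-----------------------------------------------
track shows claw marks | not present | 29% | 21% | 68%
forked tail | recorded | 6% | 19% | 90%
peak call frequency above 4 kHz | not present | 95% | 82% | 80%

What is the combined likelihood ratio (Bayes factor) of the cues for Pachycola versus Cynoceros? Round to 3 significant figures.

27.0

Joint likelihood of the cue pattern under each hypothesis (using 1 − P(present | H) for each absent cue):
  Pachycola: (1 − 0.68) × 0.90 × (1 − 0.80) = 0.0576
  Cynoceros: (1 − 0.29) × 0.06 × (1 − 0.95) = 0.00213
Bayes factor = 0.0576 / 0.00213 ≈ 27.0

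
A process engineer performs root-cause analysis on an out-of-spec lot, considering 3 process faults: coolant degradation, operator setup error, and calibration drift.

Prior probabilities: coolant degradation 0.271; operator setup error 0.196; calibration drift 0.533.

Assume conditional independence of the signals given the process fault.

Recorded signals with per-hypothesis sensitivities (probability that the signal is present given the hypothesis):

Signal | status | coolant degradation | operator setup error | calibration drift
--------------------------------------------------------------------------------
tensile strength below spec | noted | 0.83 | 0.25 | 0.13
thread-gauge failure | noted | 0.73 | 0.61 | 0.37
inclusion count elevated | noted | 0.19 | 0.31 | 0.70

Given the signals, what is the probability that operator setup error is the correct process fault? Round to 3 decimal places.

0.159

Multiply each prior by the joint likelihood of the signal pattern:
  coolant degradation: 0.271 × 0.83 × 0.73 × 0.19 = 0.031198
  operator setup error: 0.196 × 0.25 × 0.61 × 0.31 = 0.0092659
  calibration drift: 0.533 × 0.13 × 0.37 × 0.70 = 0.017946
Normalizing constant Z = 0.031198 + 0.0092659 + 0.017946 = 0.05841.
P(operator setup error | evidence) = 0.0092659 / 0.05841 ≈ 0.159.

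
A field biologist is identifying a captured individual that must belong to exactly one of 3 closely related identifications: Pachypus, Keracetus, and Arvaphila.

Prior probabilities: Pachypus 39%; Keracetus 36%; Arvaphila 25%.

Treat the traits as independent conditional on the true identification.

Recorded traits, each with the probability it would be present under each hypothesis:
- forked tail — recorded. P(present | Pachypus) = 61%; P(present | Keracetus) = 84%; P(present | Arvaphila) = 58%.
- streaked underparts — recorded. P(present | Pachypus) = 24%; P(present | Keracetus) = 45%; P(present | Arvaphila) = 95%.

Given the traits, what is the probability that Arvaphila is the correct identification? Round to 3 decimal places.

For each hypothesis, the unnormalized posterior weight is prior × product of the trait likelihoods:
  Pachypus: 0.39 × 0.61 × 0.24 = 0.057096
  Keracetus: 0.36 × 0.84 × 0.45 = 0.13608
  Arvaphila: 0.25 × 0.58 × 0.95 = 0.13775
The unnormalized weights sum to 0.33093.
P(Arvaphila | evidence) = 0.13775 / 0.33093 ≈ 0.416.

0.416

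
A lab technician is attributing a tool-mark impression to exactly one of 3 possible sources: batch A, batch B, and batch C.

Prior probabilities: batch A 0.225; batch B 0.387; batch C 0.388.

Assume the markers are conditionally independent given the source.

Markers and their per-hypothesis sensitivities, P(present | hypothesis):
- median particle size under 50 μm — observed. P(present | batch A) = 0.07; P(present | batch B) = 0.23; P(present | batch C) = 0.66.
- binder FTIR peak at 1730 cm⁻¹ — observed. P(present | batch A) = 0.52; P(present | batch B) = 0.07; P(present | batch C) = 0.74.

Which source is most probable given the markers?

batch C

By Bayes' rule with conditional independence, the unnormalized weight for each hypothesis is prior × ∏ likelihoods:
  batch A: 0.225 × 0.07 × 0.52 = 0.00819
  batch B: 0.387 × 0.23 × 0.07 = 0.0062307
  batch C: 0.388 × 0.66 × 0.74 = 0.1895
The unnormalized weights sum to 0.20392.
P(batch A | evidence) ≈ 0.00819 / 0.20392 ≈ 0.040
P(batch B | evidence) ≈ 0.0062307 / 0.20392 ≈ 0.031
P(batch C | evidence) ≈ 0.1895 / 0.20392 ≈ 0.929
The largest is 0.929, so batch C is most probable.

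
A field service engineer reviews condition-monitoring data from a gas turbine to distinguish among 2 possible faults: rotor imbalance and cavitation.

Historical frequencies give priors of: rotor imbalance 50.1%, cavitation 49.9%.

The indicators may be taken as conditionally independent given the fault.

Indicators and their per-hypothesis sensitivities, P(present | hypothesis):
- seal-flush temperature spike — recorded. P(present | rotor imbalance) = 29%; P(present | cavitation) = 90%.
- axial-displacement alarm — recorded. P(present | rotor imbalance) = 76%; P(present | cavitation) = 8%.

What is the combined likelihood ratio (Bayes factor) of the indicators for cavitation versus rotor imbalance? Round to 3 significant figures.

0.327

Joint likelihood of the indicator pattern under each hypothesis:
  cavitation: 0.90 × 0.08 = 0.072
  rotor imbalance: 0.29 × 0.76 = 0.2204
Bayes factor = 0.072 / 0.2204 ≈ 0.327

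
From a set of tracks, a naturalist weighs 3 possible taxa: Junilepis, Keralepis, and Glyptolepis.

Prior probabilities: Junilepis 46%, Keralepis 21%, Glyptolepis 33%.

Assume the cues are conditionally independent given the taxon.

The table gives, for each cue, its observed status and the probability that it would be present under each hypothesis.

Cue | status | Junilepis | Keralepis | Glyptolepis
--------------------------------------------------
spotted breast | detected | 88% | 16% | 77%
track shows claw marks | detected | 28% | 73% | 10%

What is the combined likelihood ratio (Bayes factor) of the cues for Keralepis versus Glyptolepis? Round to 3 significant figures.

Joint likelihood of the cue pattern under each hypothesis:
  Keralepis: 0.16 × 0.73 = 0.1168
  Glyptolepis: 0.77 × 0.10 = 0.077
Bayes factor = 0.1168 / 0.077 ≈ 1.52

1.52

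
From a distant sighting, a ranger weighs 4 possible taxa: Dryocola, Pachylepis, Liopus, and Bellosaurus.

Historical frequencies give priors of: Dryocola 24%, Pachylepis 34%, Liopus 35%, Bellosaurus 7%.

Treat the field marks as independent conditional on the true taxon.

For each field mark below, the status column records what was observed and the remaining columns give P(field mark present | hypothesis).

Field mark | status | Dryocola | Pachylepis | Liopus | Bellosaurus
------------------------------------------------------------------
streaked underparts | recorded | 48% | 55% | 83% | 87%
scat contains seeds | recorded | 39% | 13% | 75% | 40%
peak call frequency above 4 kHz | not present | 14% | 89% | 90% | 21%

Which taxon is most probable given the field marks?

Dryocola

For each hypothesis, the unnormalized posterior weight is prior × product of the field mark likelihoods (using 1 − P(present | H) for each absent field mark):
  Dryocola: 0.24 × 0.48 × 0.39 × (1 − 0.14) = 0.038638
  Pachylepis: 0.34 × 0.55 × 0.13 × (1 − 0.89) = 0.0026741
  Liopus: 0.35 × 0.83 × 0.75 × (1 − 0.90) = 0.021787
  Bellosaurus: 0.07 × 0.87 × 0.40 × (1 − 0.21) = 0.019244
Normalizing constant Z = 0.038638 + 0.0026741 + 0.021787 + 0.019244 = 0.082344.
P(Dryocola | evidence) ≈ 0.038638 / 0.082344 ≈ 0.469
P(Pachylepis | evidence) ≈ 0.0026741 / 0.082344 ≈ 0.032
P(Liopus | evidence) ≈ 0.021787 / 0.082344 ≈ 0.265
P(Bellosaurus | evidence) ≈ 0.019244 / 0.082344 ≈ 0.234
The largest is 0.469, so Dryocola is most probable.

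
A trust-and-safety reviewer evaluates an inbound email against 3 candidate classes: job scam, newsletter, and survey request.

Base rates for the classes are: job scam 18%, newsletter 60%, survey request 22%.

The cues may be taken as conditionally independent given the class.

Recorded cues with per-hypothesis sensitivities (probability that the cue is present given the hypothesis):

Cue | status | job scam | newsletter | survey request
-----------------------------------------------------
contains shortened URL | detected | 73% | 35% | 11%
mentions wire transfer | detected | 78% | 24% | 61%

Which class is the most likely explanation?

By Bayes' rule with conditional independence, the unnormalized weight for each hypothesis is prior × ∏ likelihoods:
  job scam: 0.18 × 0.73 × 0.78 = 0.10249
  newsletter: 0.60 × 0.35 × 0.24 = 0.0504
  survey request: 0.22 × 0.11 × 0.61 = 0.014762
The unnormalized weights sum to 0.16765.
P(job scam | evidence) ≈ 0.10249 / 0.16765 ≈ 0.611
P(newsletter | evidence) ≈ 0.0504 / 0.16765 ≈ 0.301
P(survey request | evidence) ≈ 0.014762 / 0.16765 ≈ 0.088
The largest is 0.611, so job scam is most probable.

job scam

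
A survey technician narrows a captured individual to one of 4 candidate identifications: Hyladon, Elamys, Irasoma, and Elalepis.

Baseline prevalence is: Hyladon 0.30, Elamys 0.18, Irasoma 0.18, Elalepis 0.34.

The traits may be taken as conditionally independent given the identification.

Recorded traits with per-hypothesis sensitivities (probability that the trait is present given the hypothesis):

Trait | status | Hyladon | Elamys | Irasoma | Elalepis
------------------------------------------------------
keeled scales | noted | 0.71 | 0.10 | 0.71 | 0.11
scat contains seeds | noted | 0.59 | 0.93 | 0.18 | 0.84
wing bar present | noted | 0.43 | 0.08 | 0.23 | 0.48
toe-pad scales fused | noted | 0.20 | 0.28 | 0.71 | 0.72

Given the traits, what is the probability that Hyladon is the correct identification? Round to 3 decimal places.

For each hypothesis, the unnormalized posterior weight is prior × product of the trait likelihoods:
  Hyladon: 0.30 × 0.71 × 0.59 × 0.43 × 0.20 = 0.010808
  Elamys: 0.18 × 0.10 × 0.93 × 0.08 × 0.28 = 0.00037498
  Irasoma: 0.18 × 0.71 × 0.18 × 0.23 × 0.71 = 0.0037566
  Elalepis: 0.34 × 0.11 × 0.84 × 0.48 × 0.72 = 0.010857
Normalizing constant Z = 0.010808 + 0.00037498 + 0.0037566 + 0.010857 = 0.025797.
P(Hyladon | evidence) = 0.010808 / 0.025797 ≈ 0.419.

0.419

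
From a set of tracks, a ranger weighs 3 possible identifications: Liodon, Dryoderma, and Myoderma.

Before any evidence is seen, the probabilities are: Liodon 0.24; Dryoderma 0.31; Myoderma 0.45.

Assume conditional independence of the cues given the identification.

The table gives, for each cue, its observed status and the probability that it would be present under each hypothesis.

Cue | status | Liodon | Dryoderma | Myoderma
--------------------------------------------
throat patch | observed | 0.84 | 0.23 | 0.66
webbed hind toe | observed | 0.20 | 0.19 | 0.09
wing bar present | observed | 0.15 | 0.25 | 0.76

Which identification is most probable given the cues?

Myoderma

By Bayes' rule with conditional independence, the unnormalized weight for each hypothesis is prior × ∏ likelihoods:
  Liodon: 0.24 × 0.84 × 0.20 × 0.15 = 0.006048
  Dryoderma: 0.31 × 0.23 × 0.19 × 0.25 = 0.0033868
  Myoderma: 0.45 × 0.66 × 0.09 × 0.76 = 0.020315
Marginal likelihood of the evidence = 0.02975.
P(Liodon | evidence) ≈ 0.006048 / 0.02975 ≈ 0.203
P(Dryoderma | evidence) ≈ 0.0033868 / 0.02975 ≈ 0.114
P(Myoderma | evidence) ≈ 0.020315 / 0.02975 ≈ 0.683
The largest is 0.683, so Myoderma is most probable.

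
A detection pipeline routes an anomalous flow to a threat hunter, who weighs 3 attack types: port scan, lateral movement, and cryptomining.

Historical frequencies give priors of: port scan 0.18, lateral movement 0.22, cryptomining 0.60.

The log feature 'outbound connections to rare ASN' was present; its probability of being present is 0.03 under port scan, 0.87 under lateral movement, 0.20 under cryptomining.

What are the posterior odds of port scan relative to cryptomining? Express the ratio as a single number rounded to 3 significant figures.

The normalizing constant cancels in an odds ratio, so compute prior × likelihood for the two hypotheses only:
  port scan: 0.18 × 0.03 = 0.0054
  cryptomining: 0.60 × 0.20 = 0.12
Posterior odds = 0.0054 / 0.12 ≈ 0.0450.

0.0450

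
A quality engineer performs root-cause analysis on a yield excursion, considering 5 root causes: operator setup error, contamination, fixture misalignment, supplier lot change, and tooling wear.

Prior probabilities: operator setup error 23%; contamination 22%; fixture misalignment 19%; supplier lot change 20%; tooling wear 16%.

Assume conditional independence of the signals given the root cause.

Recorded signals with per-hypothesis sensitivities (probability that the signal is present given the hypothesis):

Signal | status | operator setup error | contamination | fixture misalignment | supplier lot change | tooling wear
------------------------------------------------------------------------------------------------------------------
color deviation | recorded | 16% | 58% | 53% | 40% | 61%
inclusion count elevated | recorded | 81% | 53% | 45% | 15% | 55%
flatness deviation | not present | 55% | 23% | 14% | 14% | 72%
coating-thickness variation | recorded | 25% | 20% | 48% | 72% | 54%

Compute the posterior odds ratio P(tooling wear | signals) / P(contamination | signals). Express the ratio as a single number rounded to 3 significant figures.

Unnormalized posterior weight (prior times the signal likelihoods) for each of the two hypotheses (using 1 − P(present | H) for each absent signal):
  tooling wear: 0.16 × 0.61 × 0.55 × (1 − 0.72) × 0.54 = 0.0081164
  contamination: 0.22 × 0.58 × 0.53 × (1 − 0.23) × 0.20 = 0.010415
Odds(tooling wear : contamination) = 0.0081164 / 0.010415 ≈ 0.779.

0.779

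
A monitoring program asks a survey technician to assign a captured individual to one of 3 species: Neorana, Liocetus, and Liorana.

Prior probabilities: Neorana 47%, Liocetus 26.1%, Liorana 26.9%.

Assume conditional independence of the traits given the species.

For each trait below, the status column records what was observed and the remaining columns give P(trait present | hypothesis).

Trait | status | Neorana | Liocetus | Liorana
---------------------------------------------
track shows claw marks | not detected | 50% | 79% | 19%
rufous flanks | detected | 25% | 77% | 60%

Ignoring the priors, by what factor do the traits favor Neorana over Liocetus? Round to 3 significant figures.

The Bayes factor is the ratio of the joint likelihoods of the trait pattern under the two hypotheses (using 1 − P(present | H) for each absent trait).
  Neorana: (1 − 0.50) × 0.25 = 0.125
  Liocetus: (1 − 0.79) × 0.77 = 0.1617
Bayes factor = 0.125 / 0.1617 ≈ 0.773

0.773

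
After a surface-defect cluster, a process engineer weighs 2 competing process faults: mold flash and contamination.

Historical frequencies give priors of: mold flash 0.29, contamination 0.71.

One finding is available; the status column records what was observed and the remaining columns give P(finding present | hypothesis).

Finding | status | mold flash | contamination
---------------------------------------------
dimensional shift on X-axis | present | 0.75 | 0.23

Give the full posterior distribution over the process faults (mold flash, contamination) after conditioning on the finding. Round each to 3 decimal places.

0.571, 0.429

For each hypothesis, the unnormalized posterior weight is prior × likelihood:
  mold flash: 0.29 × 0.75 = 0.2175
  contamination: 0.71 × 0.23 = 0.1633
Marginal likelihood of the evidence = 0.3808.
P(mold flash | evidence) = 0.2175 / 0.3808 ≈ 0.571
P(contamination | evidence) = 0.1633 / 0.3808 ≈ 0.429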